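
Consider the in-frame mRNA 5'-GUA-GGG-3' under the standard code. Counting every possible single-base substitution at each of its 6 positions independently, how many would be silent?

Codon 1 (GUA, Val): 3 synonymous substitutions.
Codon 2 (GGG, Gly): 3 synonymous substitutions.
Total: 3 + 3 = 6.

6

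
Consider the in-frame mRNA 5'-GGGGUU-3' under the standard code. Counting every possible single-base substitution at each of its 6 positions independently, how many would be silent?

Codon 1 (GGG, Gly): 3 synonymous substitutions.
Codon 2 (GUU, Val): 3 synonymous substitutions.
Total: 3 + 3 = 6.

6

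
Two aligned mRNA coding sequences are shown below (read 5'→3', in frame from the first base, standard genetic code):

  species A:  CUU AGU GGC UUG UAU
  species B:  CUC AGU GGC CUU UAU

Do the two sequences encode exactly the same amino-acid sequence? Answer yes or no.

yes

Codon 1: CUU Leu / CUC Leu — synonymous.
Codon 2: AGU Ser / AGU Ser — identical.
Codon 3: GGC Gly / GGC Gly — identical.
Codon 4: UUG Leu / CUU Leu — synonymous.
Codon 5: UAU Tyr / UAU Tyr — identical.
Nonsynonymous differences: 0 → same protein.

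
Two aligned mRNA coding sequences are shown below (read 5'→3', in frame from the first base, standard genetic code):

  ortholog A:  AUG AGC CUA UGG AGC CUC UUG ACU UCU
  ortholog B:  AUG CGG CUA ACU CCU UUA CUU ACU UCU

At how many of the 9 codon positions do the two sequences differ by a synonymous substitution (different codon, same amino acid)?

2

Codon 1: AUG Met / AUG Met — identical.
Codon 2: AGC Ser / CGG Arg — nonsynonymous.
Codon 3: CUA Leu / CUA Leu — identical.
Codon 4: UGG Trp / ACU Thr — nonsynonymous.
Codon 5: AGC Ser / CCU Pro — nonsynonymous.
Codon 6: CUC Leu / UUA Leu — synonymous.
Codon 7: UUG Leu / CUU Leu — synonymous.
Codon 8: ACU Thr / ACU Thr — identical.
Codon 9: UCU Ser / UCU Ser — identical.
Synonymous differences: 2.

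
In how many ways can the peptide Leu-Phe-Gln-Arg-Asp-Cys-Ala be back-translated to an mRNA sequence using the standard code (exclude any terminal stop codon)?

2304

Leu: 6 codons.
Phe: 2 codons.
Gln: 2 codons.
Arg: 6 codons.
Asp: 2 codons.
Cys: 2 codons.
Ala: 4 codons.
6 × 2 × 2 × 6 × 2 × 2 × 4 = 2304.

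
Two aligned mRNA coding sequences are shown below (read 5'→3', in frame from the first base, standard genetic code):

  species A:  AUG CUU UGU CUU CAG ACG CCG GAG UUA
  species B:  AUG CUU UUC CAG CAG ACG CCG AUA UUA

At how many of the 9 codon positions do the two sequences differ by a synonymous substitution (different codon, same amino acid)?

0

Codon 1: AUG Met / AUG Met — identical.
Codon 2: CUU Leu / CUU Leu — identical.
Codon 3: UGU Cys / UUC Phe — nonsynonymous.
Codon 4: CUU Leu / CAG Gln — nonsynonymous.
Codon 5: CAG Gln / CAG Gln — identical.
Codon 6: ACG Thr / ACG Thr — identical.
Codon 7: CCG Pro / CCG Pro — identical.
Codon 8: GAG Glu / AUA Ile — nonsynonymous.
Codon 9: UUA Leu / UUA Leu — identical.
Synonymous differences: 0.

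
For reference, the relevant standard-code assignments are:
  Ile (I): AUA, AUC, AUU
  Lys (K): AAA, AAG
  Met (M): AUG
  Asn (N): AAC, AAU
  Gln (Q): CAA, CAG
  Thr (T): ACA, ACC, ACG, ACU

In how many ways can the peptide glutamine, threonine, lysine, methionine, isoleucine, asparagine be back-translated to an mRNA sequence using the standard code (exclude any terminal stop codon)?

Gln: 2 codons.
Thr: 4 codons.
Lys: 2 codons.
Met: 1 codon.
Ile: 3 codons.
Asn: 2 codons.
2 × 4 × 2 × 1 × 3 × 2 = 96.

96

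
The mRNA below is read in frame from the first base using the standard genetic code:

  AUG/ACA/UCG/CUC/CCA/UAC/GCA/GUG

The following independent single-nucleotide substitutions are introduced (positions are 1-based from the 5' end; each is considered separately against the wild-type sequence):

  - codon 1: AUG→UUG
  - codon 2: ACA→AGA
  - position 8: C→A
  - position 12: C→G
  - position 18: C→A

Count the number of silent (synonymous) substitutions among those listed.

Codon 1: AUG (Met) → UUG (Leu) — missense.
Codon 2: ACA (Thr) → AGA (Arg) — missense.
Codon 3: UCG (Ser) → UAG (Stop) — nonsense.
Codon 4: CUC (Leu) → CUG (Leu) — synonymous.
Codon 6: UAC (Tyr) → UAA (Stop) — nonsense.
Synonymous: 1 of 5.

1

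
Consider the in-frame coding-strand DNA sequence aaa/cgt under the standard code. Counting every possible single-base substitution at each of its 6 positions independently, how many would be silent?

4

Codon 1 (AAA, Lys): 1 synonymous substitution.
Codon 2 (CGT, Arg): 3 synonymous substitutions.
Total: 1 + 3 = 4.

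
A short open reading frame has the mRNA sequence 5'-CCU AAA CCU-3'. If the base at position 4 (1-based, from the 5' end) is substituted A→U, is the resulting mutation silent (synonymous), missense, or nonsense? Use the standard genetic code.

nonsense

Position 4 falls in codon 2: AAA → Lys.
After the substitution the codon is UAA → Stop.
The new codon is a stop codon, so this is a nonsense mutation.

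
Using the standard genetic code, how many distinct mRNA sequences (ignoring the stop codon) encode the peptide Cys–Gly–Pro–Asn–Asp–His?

256

Cys: 2 codons.
Gly: 4 codons.
Pro: 4 codons.
Asn: 2 codons.
Asp: 2 codons.
His: 2 codons.
2 × 4 × 4 × 2 × 2 × 2 = 256.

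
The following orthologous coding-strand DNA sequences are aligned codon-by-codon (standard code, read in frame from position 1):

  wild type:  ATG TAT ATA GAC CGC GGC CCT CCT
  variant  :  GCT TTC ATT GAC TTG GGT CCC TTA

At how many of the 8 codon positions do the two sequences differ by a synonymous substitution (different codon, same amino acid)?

3

Codon 1: ATG Met / GCT Ala — nonsynonymous.
Codon 2: TAT Tyr / TTC Phe — nonsynonymous.
Codon 3: ATA Ile / ATT Ile — synonymous.
Codon 4: GAC Asp / GAC Asp — identical.
Codon 5: CGC Arg / TTG Leu — nonsynonymous.
Codon 6: GGC Gly / GGT Gly — synonymous.
Codon 7: CCT Pro / CCC Pro — synonymous.
Codon 8: CCT Pro / TTA Leu — nonsynonymous.
Synonymous differences: 3.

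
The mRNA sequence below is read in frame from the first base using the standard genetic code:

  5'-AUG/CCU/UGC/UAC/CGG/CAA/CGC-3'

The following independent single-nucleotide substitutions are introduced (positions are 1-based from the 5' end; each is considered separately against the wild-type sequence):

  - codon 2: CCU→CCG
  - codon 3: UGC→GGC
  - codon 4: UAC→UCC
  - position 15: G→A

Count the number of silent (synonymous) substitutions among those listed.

2

Codon 2: CCU (Pro) → CCG (Pro) — synonymous.
Codon 3: UGC (Cys) → GGC (Gly) — missense.
Codon 4: UAC (Tyr) → UCC (Ser) — missense.
Codon 5: CGG (Arg) → CGA (Arg) — synonymous.
Synonymous: 2 of 4.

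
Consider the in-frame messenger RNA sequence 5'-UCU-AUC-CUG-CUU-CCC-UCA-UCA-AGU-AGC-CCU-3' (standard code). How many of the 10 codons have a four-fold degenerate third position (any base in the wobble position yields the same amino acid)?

Codon 1 UCU (Ser): third position 4-fold.
Codon 2 AUC (Ile): third position 3-fold.
Codon 3 CUG (Leu): third position 4-fold.
Codon 4 CUU (Leu): third position 4-fold.
Codon 5 CCC (Pro): third position 4-fold.
Codon 6 UCA (Ser): third position 4-fold.
Codon 7 UCA (Ser): third position 4-fold.
Codon 8 AGU (Ser): third position 2-fold.
Codon 9 AGC (Ser): third position 2-fold.
Codon 10 CCU (Pro): third position 4-fold.
Four-fold degenerate third positions: 7.

7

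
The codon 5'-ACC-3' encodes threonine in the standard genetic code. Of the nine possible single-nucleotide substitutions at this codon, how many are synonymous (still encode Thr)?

Position 1: none → 0 synonymous.
Position 2: none → 0 synonymous.
Position 3: ACT, ACA, ACG → 3 synonymous.
Total: 0 + 0 + 3 = 3.

3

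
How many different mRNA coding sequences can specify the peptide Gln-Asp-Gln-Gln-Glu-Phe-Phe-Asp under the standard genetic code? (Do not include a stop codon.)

Gln: 2 codons.
Asp: 2 codons.
Gln: 2 codons.
Gln: 2 codons.
Glu: 2 codons.
Phe: 2 codons.
Phe: 2 codons.
Asp: 2 codons.
2 × 2 × 2 × 2 × 2 × 2 × 2 × 2 = 256.

256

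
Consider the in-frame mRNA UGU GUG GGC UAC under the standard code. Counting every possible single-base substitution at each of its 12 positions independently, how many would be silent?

8

Codon 1 (UGU, Cys): 1 synonymous substitution.
Codon 2 (GUG, Val): 3 synonymous substitutions.
Codon 3 (GGC, Gly): 3 synonymous substitutions.
Codon 4 (UAC, Tyr): 1 synonymous substitution.
Total: 1 + 3 + 3 + 1 = 8.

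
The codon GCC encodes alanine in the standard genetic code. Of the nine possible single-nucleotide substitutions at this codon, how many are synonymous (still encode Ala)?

3

Position 1: none → 0 synonymous.
Position 2: none → 0 synonymous.
Position 3: GCU, GCA, GCG → 3 synonymous.
Total: 0 + 0 + 3 = 3.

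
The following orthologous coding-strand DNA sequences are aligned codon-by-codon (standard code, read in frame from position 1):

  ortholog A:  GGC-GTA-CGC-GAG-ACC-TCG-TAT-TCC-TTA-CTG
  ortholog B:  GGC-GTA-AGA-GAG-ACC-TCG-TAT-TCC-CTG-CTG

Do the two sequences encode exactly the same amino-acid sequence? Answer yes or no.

yes

Codon 1: GGC Gly / GGC Gly — identical.
Codon 2: GTA Val / GTA Val — identical.
Codon 3: CGC Arg / AGA Arg — synonymous.
Codon 4: GAG Glu / GAG Glu — identical.
Codon 5: ACC Thr / ACC Thr — identical.
Codon 6: TCG Ser / TCG Ser — identical.
Codon 7: TAT Tyr / TAT Tyr — identical.
Codon 8: TCC Ser / TCC Ser — identical.
Codon 9: TTA Leu / CTG Leu — synonymous.
Codon 10: CTG Leu / CTG Leu — identical.
Nonsynonymous differences: 0 → same protein.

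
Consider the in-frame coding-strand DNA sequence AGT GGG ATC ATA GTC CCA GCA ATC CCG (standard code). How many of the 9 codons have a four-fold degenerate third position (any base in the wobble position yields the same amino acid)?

5

Codon 1 AGT (Ser): third position 2-fold.
Codon 2 GGG (Gly): third position 4-fold.
Codon 3 ATC (Ile): third position 3-fold.
Codon 4 ATA (Ile): third position 3-fold.
Codon 5 GTC (Val): third position 4-fold.
Codon 6 CCA (Pro): third position 4-fold.
Codon 7 GCA (Ala): third position 4-fold.
Codon 8 ATC (Ile): third position 3-fold.
Codon 9 CCG (Pro): third position 4-fold.
Four-fold degenerate third positions: 5.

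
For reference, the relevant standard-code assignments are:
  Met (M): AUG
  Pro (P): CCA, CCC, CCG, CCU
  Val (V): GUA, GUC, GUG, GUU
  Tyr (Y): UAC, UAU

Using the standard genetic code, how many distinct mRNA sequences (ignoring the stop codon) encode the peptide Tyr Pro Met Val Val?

Tyr: 2 codons.
Pro: 4 codons.
Met: 1 codon.
Val: 4 codons.
Val: 4 codons.
2 × 4 × 1 × 4 × 4 = 128.

128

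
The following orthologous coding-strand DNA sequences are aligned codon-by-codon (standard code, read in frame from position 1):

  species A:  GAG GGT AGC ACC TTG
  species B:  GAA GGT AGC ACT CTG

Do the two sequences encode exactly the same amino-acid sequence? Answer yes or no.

Codon 1: GAG Glu / GAA Glu — synonymous.
Codon 2: GGT Gly / GGT Gly — identical.
Codon 3: AGC Ser / AGC Ser — identical.
Codon 4: ACC Thr / ACT Thr — synonymous.
Codon 5: TTG Leu / CTG Leu — synonymous.
Nonsynonymous differences: 0 → same protein.

yes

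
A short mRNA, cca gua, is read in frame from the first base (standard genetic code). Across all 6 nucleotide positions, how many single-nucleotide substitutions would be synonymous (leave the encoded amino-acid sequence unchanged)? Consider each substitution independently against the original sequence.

Codon 1 (CCA, Pro): 3 synonymous substitutions.
Codon 2 (GUA, Val): 3 synonymous substitutions.
Total: 3 + 3 = 6.

6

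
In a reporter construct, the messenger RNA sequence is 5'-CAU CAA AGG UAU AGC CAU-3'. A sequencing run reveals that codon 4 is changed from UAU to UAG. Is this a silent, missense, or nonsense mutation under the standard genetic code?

nonsense

Position 12 falls in codon 4: UAU → Tyr.
After the substitution the codon is UAG → Stop.
The new codon is a stop codon, so this is a nonsense mutation.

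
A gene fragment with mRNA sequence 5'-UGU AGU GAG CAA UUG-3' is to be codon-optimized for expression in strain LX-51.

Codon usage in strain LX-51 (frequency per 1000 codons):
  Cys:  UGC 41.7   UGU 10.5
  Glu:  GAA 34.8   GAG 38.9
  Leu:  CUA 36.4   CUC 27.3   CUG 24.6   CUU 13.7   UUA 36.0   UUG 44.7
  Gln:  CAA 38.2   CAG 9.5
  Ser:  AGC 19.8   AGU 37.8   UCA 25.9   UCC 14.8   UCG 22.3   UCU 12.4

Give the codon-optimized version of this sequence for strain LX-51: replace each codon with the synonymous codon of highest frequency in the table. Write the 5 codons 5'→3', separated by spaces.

Codon 1 (Cys): best is UGC at 41.7.
Codon 2 (Ser): best is AGU at 37.8.
Codon 3 (Glu): best is GAG at 38.9.
Codon 4 (Gln): best is CAA at 38.2.
Codon 5 (Leu): best is UUG at 44.7.

UGC AGU GAG CAA UUG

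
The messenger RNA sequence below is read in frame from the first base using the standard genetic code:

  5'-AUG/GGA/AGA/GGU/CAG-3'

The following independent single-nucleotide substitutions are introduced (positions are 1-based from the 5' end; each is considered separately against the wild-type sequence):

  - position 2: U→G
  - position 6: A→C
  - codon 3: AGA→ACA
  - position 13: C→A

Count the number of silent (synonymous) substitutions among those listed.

1

Codon 1: AUG (Met) → AGG (Arg) — missense.
Codon 2: GGA (Gly) → GGC (Gly) — synonymous.
Codon 3: AGA (Arg) → ACA (Thr) — missense.
Codon 5: CAG (Gln) → AAG (Lys) — missense.
Synonymous: 1 of 4.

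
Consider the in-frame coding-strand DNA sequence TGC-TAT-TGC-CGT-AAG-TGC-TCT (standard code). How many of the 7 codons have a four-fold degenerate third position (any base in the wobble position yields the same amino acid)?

2

Codon 1 TGC (Cys): third position 2-fold.
Codon 2 TAT (Tyr): third position 2-fold.
Codon 3 TGC (Cys): third position 2-fold.
Codon 4 CGT (Arg): third position 4-fold.
Codon 5 AAG (Lys): third position 2-fold.
Codon 6 TGC (Cys): third position 2-fold.
Codon 7 TCT (Ser): third position 4-fold.
Four-fold degenerate third positions: 2.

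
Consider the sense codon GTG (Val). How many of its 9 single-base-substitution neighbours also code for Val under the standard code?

3

Position 1: none → 0 synonymous.
Position 2: none → 0 synonymous.
Position 3: GTT, GTC, GTA → 3 synonymous.
Total: 0 + 0 + 3 = 3.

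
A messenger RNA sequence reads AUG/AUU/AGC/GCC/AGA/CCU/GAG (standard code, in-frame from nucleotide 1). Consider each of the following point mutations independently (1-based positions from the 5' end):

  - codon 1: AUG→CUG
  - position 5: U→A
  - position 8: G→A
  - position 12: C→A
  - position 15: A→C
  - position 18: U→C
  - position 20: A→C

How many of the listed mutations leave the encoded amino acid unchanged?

2

Codon 1: AUG (Met) → CUG (Leu) — missense.
Codon 2: AUU (Ile) → AAU (Asn) — missense.
Codon 3: AGC (Ser) → AAC (Asn) — missense.
Codon 4: GCC (Ala) → GCA (Ala) — synonymous.
Codon 5: AGA (Arg) → AGC (Ser) — missense.
Codon 6: CCU (Pro) → CCC (Pro) — synonymous.
Codon 7: GAG (Glu) → GCG (Ala) — missense.
Synonymous: 2 of 7.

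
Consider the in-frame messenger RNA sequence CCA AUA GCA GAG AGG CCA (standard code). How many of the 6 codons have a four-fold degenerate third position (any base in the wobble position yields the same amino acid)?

3

Codon 1 CCA (Pro): third position 4-fold.
Codon 2 AUA (Ile): third position 3-fold.
Codon 3 GCA (Ala): third position 4-fold.
Codon 4 GAG (Glu): third position 2-fold.
Codon 5 AGG (Arg): third position 2-fold.
Codon 6 CCA (Pro): third position 4-fold.
Four-fold degenerate third positions: 3.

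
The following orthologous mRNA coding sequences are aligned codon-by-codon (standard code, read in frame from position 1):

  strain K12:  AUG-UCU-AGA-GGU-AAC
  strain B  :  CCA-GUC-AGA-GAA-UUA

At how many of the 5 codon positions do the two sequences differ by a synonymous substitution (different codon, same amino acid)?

0

Codon 1: AUG Met / CCA Pro — nonsynonymous.
Codon 2: UCU Ser / GUC Val — nonsynonymous.
Codon 3: AGA Arg / AGA Arg — identical.
Codon 4: GGU Gly / GAA Glu — nonsynonymous.
Codon 5: AAC Asn / UUA Leu — nonsynonymous.
Synonymous differences: 0.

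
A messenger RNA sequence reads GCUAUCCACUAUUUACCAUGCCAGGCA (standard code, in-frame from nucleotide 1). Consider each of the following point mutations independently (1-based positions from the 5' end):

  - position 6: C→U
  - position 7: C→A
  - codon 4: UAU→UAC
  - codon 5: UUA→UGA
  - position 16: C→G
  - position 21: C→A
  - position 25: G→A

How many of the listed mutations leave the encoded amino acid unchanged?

Codon 2: AUC (Ile) → AUU (Ile) — synonymous.
Codon 3: CAC (His) → AAC (Asn) — missense.
Codon 4: UAU (Tyr) → UAC (Tyr) — synonymous.
Codon 5: UUA (Leu) → UGA (Stop) — nonsense.
Codon 6: CCA (Pro) → GCA (Ala) — missense.
Codon 7: UGC (Cys) → UGA (Stop) — nonsense.
Codon 9: GCA (Ala) → ACA (Thr) — missense.
Synonymous: 2 of 7.

2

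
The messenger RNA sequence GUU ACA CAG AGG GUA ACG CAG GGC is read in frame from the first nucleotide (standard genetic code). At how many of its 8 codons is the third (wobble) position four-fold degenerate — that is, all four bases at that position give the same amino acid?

Codon 1 GUU (Val): third position 4-fold.
Codon 2 ACA (Thr): third position 4-fold.
Codon 3 CAG (Gln): third position 2-fold.
Codon 4 AGG (Arg): third position 2-fold.
Codon 5 GUA (Val): third position 4-fold.
Codon 6 ACG (Thr): third position 4-fold.
Codon 7 CAG (Gln): third position 2-fold.
Codon 8 GGC (Gly): third position 4-fold.
Four-fold degenerate third positions: 5.

5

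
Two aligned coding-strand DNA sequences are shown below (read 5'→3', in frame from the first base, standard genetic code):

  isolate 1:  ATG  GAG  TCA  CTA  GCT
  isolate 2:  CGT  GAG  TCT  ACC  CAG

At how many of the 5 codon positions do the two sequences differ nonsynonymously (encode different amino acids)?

3

Codon 1: ATG Met / CGT Arg — nonsynonymous.
Codon 2: GAG Glu / GAG Glu — identical.
Codon 3: TCA Ser / TCT Ser — synonymous.
Codon 4: CTA Leu / ACC Thr — nonsynonymous.
Codon 5: GCT Ala / CAG Gln — nonsynonymous.
Nonsynonymous differences: 3.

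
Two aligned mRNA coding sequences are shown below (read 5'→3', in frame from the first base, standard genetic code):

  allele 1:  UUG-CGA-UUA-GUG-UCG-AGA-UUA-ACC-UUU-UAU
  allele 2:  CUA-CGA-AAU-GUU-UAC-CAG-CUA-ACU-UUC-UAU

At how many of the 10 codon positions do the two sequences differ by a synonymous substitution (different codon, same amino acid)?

5

Codon 1: UUG Leu / CUA Leu — synonymous.
Codon 2: CGA Arg / CGA Arg — identical.
Codon 3: UUA Leu / AAU Asn — nonsynonymous.
Codon 4: GUG Val / GUU Val — synonymous.
Codon 5: UCG Ser / UAC Tyr — nonsynonymous.
Codon 6: AGA Arg / CAG Gln — nonsynonymous.
Codon 7: UUA Leu / CUA Leu — synonymous.
Codon 8: ACC Thr / ACU Thr — synonymous.
Codon 9: UUU Phe / UUC Phe — synonymous.
Codon 10: UAU Tyr / UAU Tyr — identical.
Synonymous differences: 5.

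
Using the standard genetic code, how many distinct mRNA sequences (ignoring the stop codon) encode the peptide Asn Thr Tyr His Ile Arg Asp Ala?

Asn: 2 codons.
Thr: 4 codons.
Tyr: 2 codons.
His: 2 codons.
Ile: 3 codons.
Arg: 6 codons.
Asp: 2 codons.
Ala: 4 codons.
2 × 4 × 2 × 2 × 3 × 6 × 2 × 4 = 4608.

4608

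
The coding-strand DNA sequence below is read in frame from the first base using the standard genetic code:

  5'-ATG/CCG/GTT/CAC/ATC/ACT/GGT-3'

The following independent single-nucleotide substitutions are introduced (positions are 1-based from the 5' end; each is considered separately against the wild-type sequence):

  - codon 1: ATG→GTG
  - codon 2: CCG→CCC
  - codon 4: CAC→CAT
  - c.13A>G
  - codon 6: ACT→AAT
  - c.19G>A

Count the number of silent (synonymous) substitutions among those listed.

Codon 1: ATG (Met) → GTG (Val) — missense.
Codon 2: CCG (Pro) → CCC (Pro) — synonymous.
Codon 4: CAC (His) → CAT (His) — synonymous.
Codon 5: ATC (Ile) → GTC (Val) — missense.
Codon 6: ACT (Thr) → AAT (Asn) — missense.
Codon 7: GGT (Gly) → AGT (Ser) — missense.
Synonymous: 2 of 6.

2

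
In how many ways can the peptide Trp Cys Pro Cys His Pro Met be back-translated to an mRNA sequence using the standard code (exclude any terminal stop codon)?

Trp: 1 codon.
Cys: 2 codons.
Pro: 4 codons.
Cys: 2 codons.
His: 2 codons.
Pro: 4 codons.
Met: 1 codon.
1 × 2 × 4 × 2 × 2 × 4 × 1 = 128.

128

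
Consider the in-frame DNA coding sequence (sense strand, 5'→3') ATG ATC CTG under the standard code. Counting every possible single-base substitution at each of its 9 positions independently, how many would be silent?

6

Codon 1 (ATG, Met): 0 synonymous substitutions.
Codon 2 (ATC, Ile): 2 synonymous substitutions.
Codon 3 (CTG, Leu): 4 synonymous substitutions.
Total: 0 + 2 + 4 = 6.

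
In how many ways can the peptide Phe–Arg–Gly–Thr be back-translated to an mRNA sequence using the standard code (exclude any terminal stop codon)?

Phe: 2 codons.
Arg: 6 codons.
Gly: 4 codons.
Thr: 4 codons.
2 × 6 × 4 × 4 = 192.

192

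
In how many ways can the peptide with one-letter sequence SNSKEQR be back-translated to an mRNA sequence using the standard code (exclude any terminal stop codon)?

Ser: 6 codons.
Asn: 2 codons.
Ser: 6 codons.
Lys: 2 codons.
Glu: 2 codons.
Gln: 2 codons.
Arg: 6 codons.
6 × 2 × 6 × 2 × 2 × 2 × 6 = 3456.

3456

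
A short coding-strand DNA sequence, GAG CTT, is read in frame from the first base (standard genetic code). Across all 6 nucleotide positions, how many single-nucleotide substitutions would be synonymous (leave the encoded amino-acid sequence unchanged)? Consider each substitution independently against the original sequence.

4

Codon 1 (GAG, Glu): 1 synonymous substitution.
Codon 2 (CTT, Leu): 3 synonymous substitutions.
Total: 1 + 3 = 4.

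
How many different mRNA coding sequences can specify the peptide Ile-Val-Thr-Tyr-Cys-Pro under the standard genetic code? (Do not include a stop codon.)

Ile: 3 codons.
Val: 4 codons.
Thr: 4 codons.
Tyr: 2 codons.
Cys: 2 codons.
Pro: 4 codons.
3 × 4 × 4 × 2 × 2 × 4 = 768.

768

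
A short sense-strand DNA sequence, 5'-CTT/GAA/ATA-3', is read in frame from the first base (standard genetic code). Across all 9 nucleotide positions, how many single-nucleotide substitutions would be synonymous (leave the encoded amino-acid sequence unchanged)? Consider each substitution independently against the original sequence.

Codon 1 (CTT, Leu): 3 synonymous substitutions.
Codon 2 (GAA, Glu): 1 synonymous substitution.
Codon 3 (ATA, Ile): 2 synonymous substitutions.
Total: 3 + 1 + 2 = 6.

6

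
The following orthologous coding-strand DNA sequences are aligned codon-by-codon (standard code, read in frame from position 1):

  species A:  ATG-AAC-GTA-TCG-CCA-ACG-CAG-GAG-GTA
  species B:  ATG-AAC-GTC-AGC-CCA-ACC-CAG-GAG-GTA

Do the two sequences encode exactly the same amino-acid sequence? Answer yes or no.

yes

Codon 1: ATG Met / ATG Met — identical.
Codon 2: AAC Asn / AAC Asn — identical.
Codon 3: GTA Val / GTC Val — synonymous.
Codon 4: TCG Ser / AGC Ser — synonymous.
Codon 5: CCA Pro / CCA Pro — identical.
Codon 6: ACG Thr / ACC Thr — synonymous.
Codon 7: CAG Gln / CAG Gln — identical.
Codon 8: GAG Glu / GAG Glu — identical.
Codon 9: GTA Val / GTA Val — identical.
Nonsynonymous differences: 0 → same protein.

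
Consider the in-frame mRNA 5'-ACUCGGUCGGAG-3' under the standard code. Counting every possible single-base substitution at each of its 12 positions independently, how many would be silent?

Codon 1 (ACU, Thr): 3 synonymous substitutions.
Codon 2 (CGG, Arg): 4 synonymous substitutions.
Codon 3 (UCG, Ser): 3 synonymous substitutions.
Codon 4 (GAG, Glu): 1 synonymous substitution.
Total: 3 + 4 + 3 + 1 = 11.

11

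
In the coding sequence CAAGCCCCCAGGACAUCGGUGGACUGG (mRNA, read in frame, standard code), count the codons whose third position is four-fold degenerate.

Codon 1 CAA (Gln): third position 2-fold.
Codon 2 GCC (Ala): third position 4-fold.
Codon 3 CCC (Pro): third position 4-fold.
Codon 4 AGG (Arg): third position 2-fold.
Codon 5 ACA (Thr): third position 4-fold.
Codon 6 UCG (Ser): third position 4-fold.
Codon 7 GUG (Val): third position 4-fold.
Codon 8 GAC (Asp): third position 2-fold.
Codon 9 UGG (Trp): third position 1-fold.
Four-fold degenerate third positions: 5.

5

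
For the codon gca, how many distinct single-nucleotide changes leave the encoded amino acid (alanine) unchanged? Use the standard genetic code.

3

Position 1: none → 0 synonymous.
Position 2: none → 0 synonymous.
Position 3: GCT, GCC, GCG → 3 synonymous.
Total: 0 + 0 + 3 = 3.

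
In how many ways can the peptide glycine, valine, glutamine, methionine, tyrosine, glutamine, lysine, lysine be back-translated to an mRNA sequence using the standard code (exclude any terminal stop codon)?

512

Gly: 4 codons.
Val: 4 codons.
Gln: 2 codons.
Met: 1 codon.
Tyr: 2 codons.
Gln: 2 codons.
Lys: 2 codons.
Lys: 2 codons.
4 × 4 × 2 × 1 × 2 × 2 × 2 × 2 = 512.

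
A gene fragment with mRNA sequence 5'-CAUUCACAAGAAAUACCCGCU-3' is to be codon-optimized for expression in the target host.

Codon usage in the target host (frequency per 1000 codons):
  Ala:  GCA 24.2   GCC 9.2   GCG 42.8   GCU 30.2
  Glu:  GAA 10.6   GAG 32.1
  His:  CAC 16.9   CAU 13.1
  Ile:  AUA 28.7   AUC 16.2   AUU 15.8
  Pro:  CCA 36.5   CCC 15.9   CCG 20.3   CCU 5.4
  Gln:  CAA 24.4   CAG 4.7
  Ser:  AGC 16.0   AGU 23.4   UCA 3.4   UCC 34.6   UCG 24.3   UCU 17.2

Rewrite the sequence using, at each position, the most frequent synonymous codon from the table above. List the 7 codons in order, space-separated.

CAC UCC CAA GAG AUA CCA GCG

Codon 1 (His): best is CAC at 16.9.
Codon 2 (Ser): best is UCC at 34.6.
Codon 3 (Gln): best is CAA at 24.4.
Codon 4 (Glu): best is GAG at 32.1.
Codon 5 (Ile): best is AUA at 28.7.
Codon 6 (Pro): best is CCA at 36.5.
Codon 7 (Ala): best is GCG at 42.8.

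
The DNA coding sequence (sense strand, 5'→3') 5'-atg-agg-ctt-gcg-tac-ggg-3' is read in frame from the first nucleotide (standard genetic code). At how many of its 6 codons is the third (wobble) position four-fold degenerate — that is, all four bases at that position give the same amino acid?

3

Codon 1 ATG (Met): third position 1-fold.
Codon 2 AGG (Arg): third position 2-fold.
Codon 3 CTT (Leu): third position 4-fold.
Codon 4 GCG (Ala): third position 4-fold.
Codon 5 TAC (Tyr): third position 2-fold.
Codon 6 GGG (Gly): third position 4-fold.
Four-fold degenerate third positions: 3.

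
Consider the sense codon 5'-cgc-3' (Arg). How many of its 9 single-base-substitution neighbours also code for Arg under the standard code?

3

Position 1: none → 0 synonymous.
Position 2: none → 0 synonymous.
Position 3: CGU, CGA, CGG → 3 synonymous.
Total: 0 + 0 + 3 = 3.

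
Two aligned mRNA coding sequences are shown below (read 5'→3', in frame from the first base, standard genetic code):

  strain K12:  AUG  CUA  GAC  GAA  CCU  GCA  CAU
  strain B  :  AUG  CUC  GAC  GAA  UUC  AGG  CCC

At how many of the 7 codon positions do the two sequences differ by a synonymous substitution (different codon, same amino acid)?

1

Codon 1: AUG Met / AUG Met — identical.
Codon 2: CUA Leu / CUC Leu — synonymous.
Codon 3: GAC Asp / GAC Asp — identical.
Codon 4: GAA Glu / GAA Glu — identical.
Codon 5: CCU Pro / UUC Phe — nonsynonymous.
Codon 6: GCA Ala / AGG Arg — nonsynonymous.
Codon 7: CAU His / CCC Pro — nonsynonymous.
Synonymous differences: 1.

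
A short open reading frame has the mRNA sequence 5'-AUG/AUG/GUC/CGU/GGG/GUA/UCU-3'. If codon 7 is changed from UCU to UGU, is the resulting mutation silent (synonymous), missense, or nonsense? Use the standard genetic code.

Position 20 falls in codon 7: UCU → Ser.
After the substitution the codon is UGU → Cys.
Ser ≠ Cys, so this is a missense mutation.

missense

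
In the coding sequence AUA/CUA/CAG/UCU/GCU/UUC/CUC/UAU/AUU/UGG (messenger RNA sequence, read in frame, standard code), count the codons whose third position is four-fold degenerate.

4

Codon 1 AUA (Ile): third position 3-fold.
Codon 2 CUA (Leu): third position 4-fold.
Codon 3 CAG (Gln): third position 2-fold.
Codon 4 UCU (Ser): third position 4-fold.
Codon 5 GCU (Ala): third position 4-fold.
Codon 6 UUC (Phe): third position 2-fold.
Codon 7 CUC (Leu): third position 4-fold.
Codon 8 UAU (Tyr): third position 2-fold.
Codon 9 AUU (Ile): third position 3-fold.
Codon 10 UGG (Trp): third position 1-fold.
Four-fold degenerate third positions: 4.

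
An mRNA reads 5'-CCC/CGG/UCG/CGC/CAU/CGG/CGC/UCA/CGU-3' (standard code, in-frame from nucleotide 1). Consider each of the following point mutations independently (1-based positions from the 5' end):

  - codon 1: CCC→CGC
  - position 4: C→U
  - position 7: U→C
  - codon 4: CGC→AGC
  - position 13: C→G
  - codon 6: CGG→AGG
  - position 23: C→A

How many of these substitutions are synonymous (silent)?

1

Codon 1: CCC (Pro) → CGC (Arg) — missense.
Codon 2: CGG (Arg) → UGG (Trp) — missense.
Codon 3: UCG (Ser) → CCG (Pro) — missense.
Codon 4: CGC (Arg) → AGC (Ser) — missense.
Codon 5: CAU (His) → GAU (Asp) — missense.
Codon 6: CGG (Arg) → AGG (Arg) — synonymous.
Codon 8: UCA (Ser) → UAA (Stop) — nonsense.
Synonymous: 1 of 7.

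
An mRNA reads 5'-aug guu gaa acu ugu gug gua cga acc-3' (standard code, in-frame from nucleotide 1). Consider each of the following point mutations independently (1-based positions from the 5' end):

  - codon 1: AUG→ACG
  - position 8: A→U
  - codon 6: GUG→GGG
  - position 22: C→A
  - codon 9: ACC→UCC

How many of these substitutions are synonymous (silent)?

1

Codon 1: AUG (Met) → ACG (Thr) — missense.
Codon 3: GAA (Glu) → GUA (Val) — missense.
Codon 6: GUG (Val) → GGG (Gly) — missense.
Codon 8: CGA (Arg) → AGA (Arg) — synonymous.
Codon 9: ACC (Thr) → UCC (Ser) — missense.
Synonymous: 1 of 5.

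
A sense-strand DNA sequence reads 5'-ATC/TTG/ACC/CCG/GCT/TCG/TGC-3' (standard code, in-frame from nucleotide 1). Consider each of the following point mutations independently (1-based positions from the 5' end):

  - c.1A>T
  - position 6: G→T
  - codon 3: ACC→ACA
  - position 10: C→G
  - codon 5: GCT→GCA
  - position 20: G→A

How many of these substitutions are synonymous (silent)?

2

Codon 1: ATC (Ile) → TTC (Phe) — missense.
Codon 2: TTG (Leu) → TTT (Phe) — missense.
Codon 3: ACC (Thr) → ACA (Thr) — synonymous.
Codon 4: CCG (Pro) → GCG (Ala) — missense.
Codon 5: GCT (Ala) → GCA (Ala) — synonymous.
Codon 7: TGC (Cys) → TAC (Tyr) — missense.
Synonymous: 2 of 6.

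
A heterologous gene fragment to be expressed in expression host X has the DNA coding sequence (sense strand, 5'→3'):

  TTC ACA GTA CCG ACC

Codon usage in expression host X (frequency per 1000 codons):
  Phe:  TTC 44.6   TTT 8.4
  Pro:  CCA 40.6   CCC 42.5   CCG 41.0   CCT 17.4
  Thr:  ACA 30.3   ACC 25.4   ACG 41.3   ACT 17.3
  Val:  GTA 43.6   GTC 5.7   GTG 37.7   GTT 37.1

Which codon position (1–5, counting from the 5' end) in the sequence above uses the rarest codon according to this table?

5

Codon 1 TTC (Phe): 44.6 per 1000.
Codon 2 ACA (Thr): 30.3 per 1000.
Codon 3 GTA (Val): 43.6 per 1000.
Codon 4 CCG (Pro): 41.0 per 1000.
Codon 5 ACC (Thr): 25.4 per 1000.
Lowest frequency is 25.4 at codon 5.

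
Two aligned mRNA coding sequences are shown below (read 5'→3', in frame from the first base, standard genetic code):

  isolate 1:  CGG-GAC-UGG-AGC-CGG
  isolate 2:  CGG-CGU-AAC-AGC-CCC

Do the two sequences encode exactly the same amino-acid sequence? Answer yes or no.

no

Codon 1: CGG Arg / CGG Arg — identical.
Codon 2: GAC Asp / CGU Arg — nonsynonymous.
Codon 3: UGG Trp / AAC Asn — nonsynonymous.
Codon 4: AGC Ser / AGC Ser — identical.
Codon 5: CGG Arg / CCC Pro — nonsynonymous.
Nonsynonymous differences: 3 → different protein.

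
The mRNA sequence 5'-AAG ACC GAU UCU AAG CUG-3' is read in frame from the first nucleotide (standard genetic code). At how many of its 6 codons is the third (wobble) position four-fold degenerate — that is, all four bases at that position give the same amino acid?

3

Codon 1 AAG (Lys): third position 2-fold.
Codon 2 ACC (Thr): third position 4-fold.
Codon 3 GAU (Asp): third position 2-fold.
Codon 4 UCU (Ser): third position 4-fold.
Codon 5 AAG (Lys): third position 2-fold.
Codon 6 CUG (Leu): third position 4-fold.
Four-fold degenerate third positions: 3.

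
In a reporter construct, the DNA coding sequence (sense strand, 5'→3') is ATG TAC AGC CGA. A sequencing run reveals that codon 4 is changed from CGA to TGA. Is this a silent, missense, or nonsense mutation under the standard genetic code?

Position 10 falls in codon 4: CGA → Arg.
After the substitution the codon is TGA → Stop.
The new codon is a stop codon, so this is a nonsense mutation.

nonsense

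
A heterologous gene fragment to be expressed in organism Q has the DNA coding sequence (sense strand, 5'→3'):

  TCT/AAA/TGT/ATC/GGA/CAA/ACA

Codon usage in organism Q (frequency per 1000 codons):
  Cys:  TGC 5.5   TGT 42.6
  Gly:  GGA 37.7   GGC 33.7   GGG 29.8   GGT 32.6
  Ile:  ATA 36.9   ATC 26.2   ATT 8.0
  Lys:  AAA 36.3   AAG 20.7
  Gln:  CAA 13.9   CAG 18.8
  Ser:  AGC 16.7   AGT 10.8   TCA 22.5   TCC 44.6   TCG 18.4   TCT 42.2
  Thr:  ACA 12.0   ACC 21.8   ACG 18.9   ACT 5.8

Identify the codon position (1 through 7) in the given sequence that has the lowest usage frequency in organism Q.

7

Codon 1 TCT (Ser): 42.2 per 1000.
Codon 2 AAA (Lys): 36.3 per 1000.
Codon 3 TGT (Cys): 42.6 per 1000.
Codon 4 ATC (Ile): 26.2 per 1000.
Codon 5 GGA (Gly): 37.7 per 1000.
Codon 6 CAA (Gln): 13.9 per 1000.
Codon 7 ACA (Thr): 12.0 per 1000.
Lowest frequency is 12.0 at codon 7.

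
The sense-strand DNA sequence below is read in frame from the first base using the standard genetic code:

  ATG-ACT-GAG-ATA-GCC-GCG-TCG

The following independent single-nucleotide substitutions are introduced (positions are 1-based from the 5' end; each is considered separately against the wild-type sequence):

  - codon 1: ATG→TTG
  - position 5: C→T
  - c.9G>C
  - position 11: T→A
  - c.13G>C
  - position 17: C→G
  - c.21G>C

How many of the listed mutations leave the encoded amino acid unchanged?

Codon 1: ATG (Met) → TTG (Leu) — missense.
Codon 2: ACT (Thr) → ATT (Ile) — missense.
Codon 3: GAG (Glu) → GAC (Asp) — missense.
Codon 4: ATA (Ile) → AAA (Lys) — missense.
Codon 5: GCC (Ala) → CCC (Pro) — missense.
Codon 6: GCG (Ala) → GGG (Gly) — missense.
Codon 7: TCG (Ser) → TCC (Ser) — synonymous.
Synonymous: 1 of 7.

1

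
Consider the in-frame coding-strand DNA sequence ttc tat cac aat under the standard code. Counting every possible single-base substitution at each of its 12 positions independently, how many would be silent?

4

Codon 1 (TTC, Phe): 1 synonymous substitution.
Codon 2 (TAT, Tyr): 1 synonymous substitution.
Codon 3 (CAC, His): 1 synonymous substitution.
Codon 4 (AAT, Asn): 1 synonymous substitution.
Total: 1 + 1 + 1 + 1 = 4.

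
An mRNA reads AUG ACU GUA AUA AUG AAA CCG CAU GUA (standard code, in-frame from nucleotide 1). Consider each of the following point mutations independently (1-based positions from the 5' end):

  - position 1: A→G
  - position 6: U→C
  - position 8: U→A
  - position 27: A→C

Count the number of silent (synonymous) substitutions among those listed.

Codon 1: AUG (Met) → GUG (Val) — missense.
Codon 2: ACU (Thr) → ACC (Thr) — synonymous.
Codon 3: GUA (Val) → GAA (Glu) — missense.
Codon 9: GUA (Val) → GUC (Val) — synonymous.
Synonymous: 2 of 4.

2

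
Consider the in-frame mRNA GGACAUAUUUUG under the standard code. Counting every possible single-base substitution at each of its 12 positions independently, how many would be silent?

8

Codon 1 (GGA, Gly): 3 synonymous substitutions.
Codon 2 (CAU, His): 1 synonymous substitution.
Codon 3 (AUU, Ile): 2 synonymous substitutions.
Codon 4 (UUG, Leu): 2 synonymous substitutions.
Total: 3 + 1 + 2 + 2 = 8.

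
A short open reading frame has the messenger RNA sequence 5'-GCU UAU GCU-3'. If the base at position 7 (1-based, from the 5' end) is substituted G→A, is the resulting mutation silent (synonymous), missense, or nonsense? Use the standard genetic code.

missense

Position 7 falls in codon 3: GCU → Ala.
After the substitution the codon is ACU → Thr.
Ala ≠ Thr, so this is a missense mutation.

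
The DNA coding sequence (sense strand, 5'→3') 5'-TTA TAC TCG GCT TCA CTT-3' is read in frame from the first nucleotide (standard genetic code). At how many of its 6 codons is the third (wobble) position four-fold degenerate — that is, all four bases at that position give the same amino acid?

4

Codon 1 TTA (Leu): third position 2-fold.
Codon 2 TAC (Tyr): third position 2-fold.
Codon 3 TCG (Ser): third position 4-fold.
Codon 4 GCT (Ala): third position 4-fold.
Codon 5 TCA (Ser): third position 4-fold.
Codon 6 CTT (Leu): third position 4-fold.
Four-fold degenerate third positions: 4.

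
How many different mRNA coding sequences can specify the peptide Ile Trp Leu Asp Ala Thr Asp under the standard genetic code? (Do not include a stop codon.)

Ile: 3 codons.
Trp: 1 codon.
Leu: 6 codons.
Asp: 2 codons.
Ala: 4 codons.
Thr: 4 codons.
Asp: 2 codons.
3 × 1 × 6 × 2 × 4 × 4 × 2 = 1152.

1152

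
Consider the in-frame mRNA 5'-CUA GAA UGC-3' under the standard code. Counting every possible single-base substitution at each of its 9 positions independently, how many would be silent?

6

Codon 1 (CUA, Leu): 4 synonymous substitutions.
Codon 2 (GAA, Glu): 1 synonymous substitution.
Codon 3 (UGC, Cys): 1 synonymous substitution.
Total: 4 + 1 + 1 = 6.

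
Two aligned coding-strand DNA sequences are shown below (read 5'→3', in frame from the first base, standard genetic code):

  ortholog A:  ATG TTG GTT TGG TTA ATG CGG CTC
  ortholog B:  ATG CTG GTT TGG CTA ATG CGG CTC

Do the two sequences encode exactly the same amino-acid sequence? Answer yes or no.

yes

Codon 1: ATG Met / ATG Met — identical.
Codon 2: TTG Leu / CTG Leu — synonymous.
Codon 3: GTT Val / GTT Val — identical.
Codon 4: TGG Trp / TGG Trp — identical.
Codon 5: TTA Leu / CTA Leu — synonymous.
Codon 6: ATG Met / ATG Met — identical.
Codon 7: CGG Arg / CGG Arg — identical.
Codon 8: CTC Leu / CTC Leu — identical.
Nonsynonymous differences: 0 → same protein.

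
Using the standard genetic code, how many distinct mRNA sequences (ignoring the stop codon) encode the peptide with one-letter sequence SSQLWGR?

10368

Ser: 6 codons.
Ser: 6 codons.
Gln: 2 codons.
Leu: 6 codons.
Trp: 1 codon.
Gly: 4 codons.
Arg: 6 codons.
6 × 6 × 2 × 6 × 1 × 4 × 6 = 10368.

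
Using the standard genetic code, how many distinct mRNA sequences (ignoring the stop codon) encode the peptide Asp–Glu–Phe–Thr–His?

64

Asp: 2 codons.
Glu: 2 codons.
Phe: 2 codons.
Thr: 4 codons.
His: 2 codons.
2 × 2 × 2 × 4 × 2 = 64.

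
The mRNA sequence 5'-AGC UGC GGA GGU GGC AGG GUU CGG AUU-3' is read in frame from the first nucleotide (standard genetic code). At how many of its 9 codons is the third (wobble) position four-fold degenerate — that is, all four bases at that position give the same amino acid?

5

Codon 1 AGC (Ser): third position 2-fold.
Codon 2 UGC (Cys): third position 2-fold.
Codon 3 GGA (Gly): third position 4-fold.
Codon 4 GGU (Gly): third position 4-fold.
Codon 5 GGC (Gly): third position 4-fold.
Codon 6 AGG (Arg): third position 2-fold.
Codon 7 GUU (Val): third position 4-fold.
Codon 8 CGG (Arg): third position 4-fold.
Codon 9 AUU (Ile): third position 3-fold.
Four-fold degenerate third positions: 5.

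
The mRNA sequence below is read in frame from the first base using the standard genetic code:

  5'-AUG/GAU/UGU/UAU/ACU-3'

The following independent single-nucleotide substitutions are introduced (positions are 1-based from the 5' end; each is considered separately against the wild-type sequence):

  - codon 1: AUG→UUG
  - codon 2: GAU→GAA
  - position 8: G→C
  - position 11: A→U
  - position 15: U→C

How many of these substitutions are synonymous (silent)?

Codon 1: AUG (Met) → UUG (Leu) — missense.
Codon 2: GAU (Asp) → GAA (Glu) — missense.
Codon 3: UGU (Cys) → UCU (Ser) — missense.
Codon 4: UAU (Tyr) → UUU (Phe) — missense.
Codon 5: ACU (Thr) → ACC (Thr) — synonymous.
Synonymous: 1 of 5.

1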